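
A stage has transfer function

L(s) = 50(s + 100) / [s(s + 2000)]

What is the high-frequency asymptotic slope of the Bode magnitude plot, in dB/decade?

Each pole contributes −20 dB/decade at high frequency; each zero contributes +20 dB/decade.
Net: 1 zero(s) − 2 pole(s) → -20 dB/decade.

-20 dB/decade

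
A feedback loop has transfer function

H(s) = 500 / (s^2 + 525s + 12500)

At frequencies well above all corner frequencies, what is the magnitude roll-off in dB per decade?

-40 dB/decade

Each pole contributes −20 dB/decade at high frequency; each zero contributes +20 dB/decade.
Net: 0 zero(s) − 2 pole(s) → -40 dB/decade.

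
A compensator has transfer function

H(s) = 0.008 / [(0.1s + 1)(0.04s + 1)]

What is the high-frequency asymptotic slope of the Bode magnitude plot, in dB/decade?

-40 dB/decade

Each pole contributes −20 dB/decade at high frequency; each zero contributes +20 dB/decade.
Net: 0 zero(s) − 2 pole(s) → -40 dB/decade.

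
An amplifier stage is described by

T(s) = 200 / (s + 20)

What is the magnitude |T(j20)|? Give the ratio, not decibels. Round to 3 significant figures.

At s = jω = j20:
pole (s+20): 20 + j20 → |·| = √(20²+20²) = √800 ≈ 28.284, ∠ = arctan(20/20) ≈ 45.00°
|T| = 200 / 28.284 ≈ 7.0711

7.07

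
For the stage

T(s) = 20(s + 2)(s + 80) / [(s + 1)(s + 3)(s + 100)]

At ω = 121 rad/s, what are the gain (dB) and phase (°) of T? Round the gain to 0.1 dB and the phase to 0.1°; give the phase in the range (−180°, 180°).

At s = jω = j121:
zero (s+2): 2 + j121 → |·| = √(2²+121²) = √14645 ≈ 121.02, ∠ = arctan(121/2) ≈ 89.05°
zero (s+80): 80 + j121 → |·| = √(80²+121²) = √21041 ≈ 145.06, ∠ = arctan(121/80) ≈ 56.53°
pole (s+1): 1 + j121 → |·| = √(1²+121²) = √14642 ≈ 121, ∠ = arctan(121/1) ≈ 89.53°
pole (s+3): 3 + j121 → |·| = √(3²+121²) = √14650 ≈ 121.04, ∠ = arctan(121/3) ≈ 88.58°
pole (s+100): 100 + j121 → |·| = √(100²+121²) = √24641 ≈ 156.97, ∠ = arctan(121/100) ≈ 50.43°
|T| = 20 · 17555 / 2.299e+06 ≈ 0.15272
Gain = 20 log₁₀(0.15272) ≈ -16.32 dB
∠T = 145.58° − 228.54° = -82.96°

-16.3 dB, -83.0°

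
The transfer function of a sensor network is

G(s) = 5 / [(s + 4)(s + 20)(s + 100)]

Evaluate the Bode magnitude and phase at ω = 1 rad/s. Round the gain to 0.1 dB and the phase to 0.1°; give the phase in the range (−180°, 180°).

At s = jω = j1:
pole (s+4): 4 + j1 → |·| = √(4²+1²) = √17 ≈ 4.1231, ∠ = arctan(1/4) ≈ 14.04°
pole (s+20): 20 + j1 → |·| = √(20²+1²) = √401 ≈ 20.025, ∠ = arctan(1/20) ≈ 2.86°
pole (s+100): 100 + j1 → |·| = √(100²+1²) = √10001 ≈ 100, ∠ = arctan(1/100) ≈ 0.57°
|G| = 5 / 8256.5 ≈ 0.00060558
Gain = 20 log₁₀(0.00060558) ≈ -64.36 dB
∠G = 0.00° − 17.47° = -17.47°

-64.4 dB, -17.5°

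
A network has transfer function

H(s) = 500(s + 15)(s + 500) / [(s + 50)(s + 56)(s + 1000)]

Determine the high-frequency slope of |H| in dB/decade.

Each pole contributes −20 dB/decade at high frequency; each zero contributes +20 dB/decade.
Net: 2 zero(s) − 3 pole(s) → -20 dB/decade.

-20 dB/decade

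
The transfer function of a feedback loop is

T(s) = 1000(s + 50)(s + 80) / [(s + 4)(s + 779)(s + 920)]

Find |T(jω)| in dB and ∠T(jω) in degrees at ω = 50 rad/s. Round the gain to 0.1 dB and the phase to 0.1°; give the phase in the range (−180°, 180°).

-14.7 dB, -15.2°

At s = jω = j50:
zero (s+50): 50 + j50 → |·| = √(50²+50²) = √5000 ≈ 70.711, ∠ = arctan(50/50) ≈ 45.00°
zero (s+80): 80 + j50 → |·| = √(80²+50²) = √8900 ≈ 94.34, ∠ = arctan(50/80) ≈ 32.01°
pole (s+4): 4 + j50 → |·| = √(4²+50²) = √2516 ≈ 50.16, ∠ = arctan(50/4) ≈ 85.43°
pole (s+779): 779 + j50 → |·| = √(779²+50²) = √609341 ≈ 780.6, ∠ = arctan(50/779) ≈ 3.67°
pole (s+920): 920 + j50 → |·| = √(920²+50²) = √848900 ≈ 921.36, ∠ = arctan(50/920) ≈ 3.11°
|T| = 1000 · 6670.9 / 3.6076e+07 ≈ 0.18491
Gain = 20 log₁₀(0.18491) ≈ -14.66 dB
∠T = 77.01° − 92.21° = -15.20°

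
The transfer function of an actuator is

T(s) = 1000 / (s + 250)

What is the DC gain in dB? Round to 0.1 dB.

12.0 dB

T(0) = 1000 / (250) = 4
20 log₁₀(4) ≈ 12.04 dB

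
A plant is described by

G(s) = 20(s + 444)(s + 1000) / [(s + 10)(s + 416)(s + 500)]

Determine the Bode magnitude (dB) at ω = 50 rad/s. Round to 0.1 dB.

At s = jω = j50:
zero (s+444): 444 + j50 → |·| = √(444²+50²) = √199636 ≈ 446.81, ∠ = arctan(50/444) ≈ 6.43°
zero (s+1000): 1000 + j50 → |·| = √(1000²+50²) = √1002500 ≈ 1001.2, ∠ = arctan(50/1000) ≈ 2.86°
pole (s+10): 10 + j50 → |·| = √(10²+50²) = √2600 ≈ 50.99, ∠ = arctan(50/10) ≈ 78.69°
pole (s+416): 416 + j50 → |·| = √(416²+50²) = √175556 ≈ 418.99, ∠ = arctan(50/416) ≈ 6.85°
pole (s+500): 500 + j50 → |·| = √(500²+50²) = √252500 ≈ 502.49, ∠ = arctan(50/500) ≈ 5.71°
|G| = 20 · 4.4735e+05 / 1.0735e+07 ≈ 0.83344
Gain = 20 log₁₀(0.83344) ≈ -1.58 dB

-1.6 dB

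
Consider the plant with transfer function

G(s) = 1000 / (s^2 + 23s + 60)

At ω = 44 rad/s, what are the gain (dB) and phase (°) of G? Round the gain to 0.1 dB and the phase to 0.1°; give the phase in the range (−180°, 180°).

Substitute s = j44:
Numerator: 1000 = 1000 + j0
Denominator: (j44)^2 + 23(j44) + 60 = -1876 + j1012
|N| = √(1000² + 0²) ≈ 1000, ∠N ≈ 0.00°
|D| = √(1876² + 1012²) ≈ 2131.6, ∠D ≈ 151.66°
|G| = 1000 / 2131.6 ≈ 0.46913
Gain = 20 log₁₀(0.46913) ≈ -6.57 dB
∠G = 0.00° − 151.66° = -151.66°

-6.6 dB, -151.7°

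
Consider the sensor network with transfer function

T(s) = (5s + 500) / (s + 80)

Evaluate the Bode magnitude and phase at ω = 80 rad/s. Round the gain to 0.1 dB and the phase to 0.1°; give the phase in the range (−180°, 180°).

Substitute s = j80:
Numerator: 5(j80) + 500 = 500 + j400
Denominator: (j80) + 80 = 80 + j80
|N| = √(500² + 400²) ≈ 640.31, ∠N ≈ 38.66°
|D| = √(80² + 80²) ≈ 113.14, ∠D ≈ 45.00°
|T| = 640.31 / 113.14 ≈ 5.6594
Gain = 20 log₁₀(5.6594) ≈ 15.06 dB
∠T = 38.66° − 45.00° = -6.34°

15.1 dB, -6.3°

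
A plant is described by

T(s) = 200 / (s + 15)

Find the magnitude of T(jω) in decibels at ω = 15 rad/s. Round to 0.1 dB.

Substitute s = j15:
Numerator: 200 = 200 + j0
Denominator: (j15) + 15 = 15 + j15
|N| = √(200² + 0²) ≈ 200, ∠N ≈ 0.00°
|D| = √(15² + 15²) ≈ 21.213, ∠D ≈ 45.00°
|T| = 200 / 21.213 ≈ 9.4282
Gain = 20 log₁₀(9.4282) ≈ 19.49 dB

19.5 dB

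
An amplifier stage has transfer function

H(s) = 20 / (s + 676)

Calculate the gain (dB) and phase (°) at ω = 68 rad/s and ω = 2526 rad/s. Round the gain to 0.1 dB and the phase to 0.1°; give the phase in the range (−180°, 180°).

Substitute s = j68:
Numerator: 20 = 20 + j0
Denominator: (j68) + 676 = 676 + j68
|N| = √(20² + 0²) ≈ 20, ∠N ≈ 0.00°
|D| = √(676² + 68²) ≈ 679.41, ∠D ≈ 5.74°
|H| = 20 / 679.41 ≈ 0.029437
Gain = 20 log₁₀(0.029437) ≈ -30.62 dB
∠H = 0.00° − 5.74° = -5.74°

Substitute s = j2526:
Numerator: 20 = 20 + j0
Denominator: (j2526) + 676 = 676 + j2526
|N| = √(20² + 0²) ≈ 20, ∠N ≈ 0.00°
|D| = √(676² + 2526²) ≈ 2614.9, ∠D ≈ 75.02°
|H| = 20 / 2614.9 ≈ 0.0076485
Gain = 20 log₁₀(0.0076485) ≈ -42.33 dB
∠H = 0.00° − 75.02° = -75.02°

ω = 68: -30.6 dB, -5.7°; ω = 2526: -42.3 dB, -75.0°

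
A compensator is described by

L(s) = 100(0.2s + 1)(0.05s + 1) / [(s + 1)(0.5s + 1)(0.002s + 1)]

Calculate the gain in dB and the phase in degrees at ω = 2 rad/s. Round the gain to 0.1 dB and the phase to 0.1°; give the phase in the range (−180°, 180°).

At ω = 2 rad/s:
zero (1 + j2·0.2) = 1 + j0.4 → |·| ≈ 1.077, ∠ ≈ 21.80°
zero (1 + j2·0.05) = 1 + j0.1 → |·| ≈ 1.005, ∠ ≈ 5.71°
pole (1 + j2·1) = 1 + j2 → |·| ≈ 2.2361, ∠ ≈ 63.43°
pole (1 + j2·0.5) = 1 + j1 → |·| ≈ 1.4142, ∠ ≈ 45.00°
pole (1 + j2·0.002) = 1 + j0.004 → |·| ≈ 1, ∠ ≈ 0.23°
|L| = 100 · 1.077 · 1.005 / (2.2361 · 1.4142 · 1) ≈ 34.228
Gain = 20 log₁₀(34.228) ≈ 30.69 dB
∠L = (21.80° + 5.71°) − (63.43° + 45.00° + 0.23°) = -81.15°

30.7 dB, -81.2°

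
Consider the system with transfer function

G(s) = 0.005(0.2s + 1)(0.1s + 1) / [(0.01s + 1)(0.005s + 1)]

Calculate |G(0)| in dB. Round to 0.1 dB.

-46.0 dB

G(0) = 0.005 · 1 / 1 = 0.005
20 log₁₀(0.005) ≈ -46.02 dB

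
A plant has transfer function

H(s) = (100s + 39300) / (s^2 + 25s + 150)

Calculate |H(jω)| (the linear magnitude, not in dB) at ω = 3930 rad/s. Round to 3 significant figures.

0.0256

Substitute s = j3930:
Numerator: 100(j3930) + 39300 = 39300 + j393000
Denominator: (j3930)^2 + 25(j3930) + 150 = -15444750 + j98250
|N| = √(39300² + 393000²) ≈ 3.9496e+05, ∠N ≈ 84.29°
|D| = √(15444750² + 98250²) ≈ 1.5445e+07, ∠D ≈ 179.64°
|H| = 3.9496e+05 / 1.5445e+07 ≈ 0.025572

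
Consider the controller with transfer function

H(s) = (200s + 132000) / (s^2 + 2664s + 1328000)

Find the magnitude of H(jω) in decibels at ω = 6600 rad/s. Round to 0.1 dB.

Substitute s = j6600:
Numerator: 200(j6600) + 132000 = 132000 + j1320000
Denominator: (j6600)^2 + 2664(j6600) + 1328000 = -42232000 + j17582400
|N| = √(132000² + 1320000²) ≈ 1.3266e+06, ∠N ≈ 84.29°
|D| = √(42232000² + 17582400²) ≈ 4.5746e+07, ∠D ≈ 157.40°
|H| = 1.3266e+06 / 4.5746e+07 ≈ 0.028999
Gain = 20 log₁₀(0.028999) ≈ -30.75 dB

-30.8 dB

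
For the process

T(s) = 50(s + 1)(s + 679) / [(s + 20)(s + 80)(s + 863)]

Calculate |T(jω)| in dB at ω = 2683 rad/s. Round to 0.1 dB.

At s = jω = j2683:
zero (s+1): 1 + j2683 → |·| = √(1²+2683²) = √7198490 ≈ 2683, ∠ = arctan(2683/1) ≈ 89.98°
zero (s+679): 679 + j2683 → |·| = √(679²+2683²) = √7659530 ≈ 2767.6, ∠ = arctan(2683/679) ≈ 75.80°
pole (s+20): 20 + j2683 → |·| = √(20²+2683²) = √7198889 ≈ 2683.1, ∠ = arctan(2683/20) ≈ 89.57°
pole (s+80): 80 + j2683 → |·| = √(80²+2683²) = √7204889 ≈ 2684.2, ∠ = arctan(2683/80) ≈ 88.29°
pole (s+863): 863 + j2683 → |·| = √(863²+2683²) = √7943258 ≈ 2818.4, ∠ = arctan(2683/863) ≈ 72.17°
|T| = 50 · 7.4255e+06 / 2.0298e+10 ≈ 0.018291
Gain = 20 log₁₀(0.018291) ≈ -34.76 dB

-34.8 dB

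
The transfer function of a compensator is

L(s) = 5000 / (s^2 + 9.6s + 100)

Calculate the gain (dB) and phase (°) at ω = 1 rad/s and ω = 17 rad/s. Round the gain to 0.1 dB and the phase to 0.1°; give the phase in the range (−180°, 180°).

At s = jω = j1:
quadratic: (j1)² + 9.6·j1 + 100 = 99 + j9.6 → |·| ≈ 99.464, ∠ ≈ 5.54°
|L| = 5000 / 99.464 ≈ 50.269
Gain = 20 log₁₀(50.269) ≈ 34.03 dB
∠L = 0.00° − 5.54° = -5.54°

At s = jω = j17:
quadratic: (j17)² + 9.6·j17 + 100 = -189 + j163.2 → |·| ≈ 249.71, ∠ ≈ 139.19°
|L| = 5000 / 249.71 ≈ 20.023
Gain = 20 log₁₀(20.023) ≈ 26.03 dB
∠L = 0.00° − 139.19° = -139.19°

ω = 1: 34.0 dB, -5.5°; ω = 17: 26.0 dB, -139.2°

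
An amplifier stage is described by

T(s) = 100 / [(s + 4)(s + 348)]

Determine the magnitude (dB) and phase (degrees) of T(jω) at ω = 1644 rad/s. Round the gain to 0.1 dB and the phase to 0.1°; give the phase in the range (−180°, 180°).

-88.8 dB, -167.9°

At s = jω = j1644:
pole (s+4): 4 + j1644 → |·| = √(4²+1644²) = √2702752 ≈ 1644, ∠ = arctan(1644/4) ≈ 89.86°
pole (s+348): 348 + j1644 → |·| = √(348²+1644²) = √2823840 ≈ 1680.4, ∠ = arctan(1644/348) ≈ 78.05°
|T| = 100 / 2.7626e+06 ≈ 3.6198e-05
Gain = 20 log₁₀(3.6198e-05) ≈ -88.83 dB
∠T = 0.00° − 167.91° = -167.91°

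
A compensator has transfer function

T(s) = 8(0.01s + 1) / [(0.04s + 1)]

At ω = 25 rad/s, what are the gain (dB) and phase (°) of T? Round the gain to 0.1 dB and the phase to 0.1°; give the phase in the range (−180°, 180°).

15.3 dB, -31.0°

At ω = 25 rad/s:
zero (1 + j25·0.01) = 1 + j0.25 → |·| ≈ 1.0308, ∠ ≈ 14.04°
pole (1 + j25·0.04) = 1 + j1 → |·| ≈ 1.4142, ∠ ≈ 45.00°
|T| = 8 · 1.0308 / (1.4142) ≈ 5.8311
Gain = 20 log₁₀(5.8311) ≈ 15.32 dB
∠T = (14.04°) − (45.00°) = -30.96°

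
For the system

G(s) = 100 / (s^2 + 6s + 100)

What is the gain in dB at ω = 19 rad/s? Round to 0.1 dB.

At s = jω = j19:
quadratic: (j19)² + 6·j19 + 100 = -261 + j114 → |·| ≈ 284.81, ∠ ≈ 156.41°
|G| = 100 / 284.81 ≈ 0.35111
Gain = 20 log₁₀(0.35111) ≈ -9.09 dB

-9.1 dB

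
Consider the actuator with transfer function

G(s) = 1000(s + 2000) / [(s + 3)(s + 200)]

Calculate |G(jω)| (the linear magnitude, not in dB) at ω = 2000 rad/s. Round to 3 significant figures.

0.704

At s = jω = j2000:
zero (s+2000): 2000 + j2000 → |·| = √(2000²+2000²) = √8000000 ≈ 2828.4, ∠ = arctan(2000/2000) ≈ 45.00°
pole (s+3): 3 + j2000 → |·| = √(3²+2000²) = √4000009 ≈ 2000, ∠ = arctan(2000/3) ≈ 89.91°
pole (s+200): 200 + j2000 → |·| = √(200²+2000²) = √4040000 ≈ 2010, ∠ = arctan(2000/200) ≈ 84.29°
|G| = 1000 · 2828.4 / 4.02e+06 ≈ 0.70358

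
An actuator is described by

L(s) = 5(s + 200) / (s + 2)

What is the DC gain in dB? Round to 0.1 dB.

L(0) = 5·200 / (2) = 500
20 log₁₀(500) ≈ 53.98 dB

54.0 dB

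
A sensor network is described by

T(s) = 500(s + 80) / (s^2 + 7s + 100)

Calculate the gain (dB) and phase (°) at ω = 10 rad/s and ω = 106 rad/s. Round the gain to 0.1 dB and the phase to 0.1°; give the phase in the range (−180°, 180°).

At s = jω = j10:
zero (s+80): 80 + j10 → |·| = √(80²+10²) = √6500 ≈ 80.623, ∠ = arctan(10/80) ≈ 7.13°
quadratic: (j10)² + 7·j10 + 100 = 0 + j70 → |·| ≈ 70, ∠ ≈ 90.00°
|T| = 500 · 80.623 / 70 ≈ 575.88
Gain = 20 log₁₀(575.88) ≈ 55.21 dB
∠T = 7.13° − 90.00° = -82.87°

At s = jω = j106:
zero (s+80): 80 + j106 → |·| = √(80²+106²) = √17636 ≈ 132.8, ∠ = arctan(106/80) ≈ 52.96°
quadratic: (j106)² + 7·j106 + 100 = -11136 + j742 → |·| ≈ 11161, ∠ ≈ 176.19°
|T| = 500 · 132.8 / 11161 ≈ 5.9493
Gain = 20 log₁₀(5.9493) ≈ 15.49 dB
∠T = 52.96° − 176.19° = -123.23°

ω = 10: 55.2 dB, -82.9°; ω = 106: 15.5 dB, -123.2°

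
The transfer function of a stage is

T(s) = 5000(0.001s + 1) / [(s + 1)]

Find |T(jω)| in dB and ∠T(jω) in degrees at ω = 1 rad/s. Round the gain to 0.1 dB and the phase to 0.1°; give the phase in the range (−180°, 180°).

At ω = 1 rad/s:
zero (1 + j1·0.001) = 1 + j0.001 → |·| ≈ 1, ∠ ≈ 0.06°
pole (1 + j1·1) = 1 + j1 → |·| ≈ 1.4142, ∠ ≈ 45.00°
|T| = 5000 · 1 / (1.4142) ≈ 3535.6
Gain = 20 log₁₀(3535.6) ≈ 70.97 dB
∠T = (0.06°) − (45.00°) = -44.94°

71.0 dB, -44.9°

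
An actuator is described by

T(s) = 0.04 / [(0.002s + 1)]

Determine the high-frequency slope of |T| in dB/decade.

Each pole contributes −20 dB/decade at high frequency; each zero contributes +20 dB/decade.
Net: 0 zero(s) − 1 pole(s) → -20 dB/decade.

-20 dB/decade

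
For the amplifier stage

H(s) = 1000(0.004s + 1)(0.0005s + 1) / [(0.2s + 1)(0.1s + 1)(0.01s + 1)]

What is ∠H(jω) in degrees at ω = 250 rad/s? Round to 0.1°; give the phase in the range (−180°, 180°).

167.4°

At ω = 250 rad/s:
zero (1 + j250·0.004) = 1 + j1 → |·| ≈ 1.4142, ∠ ≈ 45.00°
zero (1 + j250·0.0005) = 1 + j0.125 → |·| ≈ 1.0078, ∠ ≈ 7.13°
pole (1 + j250·0.2) = 1 + j50 → |·| ≈ 50.01, ∠ ≈ 88.85°
pole (1 + j250·0.1) = 1 + j25 → |·| ≈ 25.02, ∠ ≈ 87.71°
pole (1 + j250·0.01) = 1 + j2.5 → |·| ≈ 2.6926, ∠ ≈ 68.20°
∠H = (45.00° + 7.13°) − (88.85° + 87.71° + 68.20°) = -192.63° ≡ 167.37° (principal value)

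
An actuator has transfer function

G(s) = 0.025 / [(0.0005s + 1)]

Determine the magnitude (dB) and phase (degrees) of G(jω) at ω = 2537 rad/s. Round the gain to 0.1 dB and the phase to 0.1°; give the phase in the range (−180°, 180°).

-36.2 dB, -51.8°

At ω = 2537 rad/s:
pole (1 + j2537·0.0005) = 1 + j1.2685 → |·| ≈ 1.6153, ∠ ≈ 51.75°
|G| = 0.025 · 1 / (1.6153) ≈ 0.015477
Gain = 20 log₁₀(0.015477) ≈ -36.21 dB
∠G = (0°) − (51.75°) = -51.75°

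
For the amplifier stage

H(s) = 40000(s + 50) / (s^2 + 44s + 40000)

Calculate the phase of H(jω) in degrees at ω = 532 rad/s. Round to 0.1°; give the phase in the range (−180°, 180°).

At s = jω = j532:
zero (s+50): 50 + j532 → |·| = √(50²+532²) = √285524 ≈ 534.34, ∠ = arctan(532/50) ≈ 84.63°
quadratic: (j532)² + 44·j532 + 40000 = -243024 + j23408 → |·| ≈ 2.4415e+05, ∠ ≈ 174.50°
∠H = 84.63° − 174.50° = -89.87°

-89.9°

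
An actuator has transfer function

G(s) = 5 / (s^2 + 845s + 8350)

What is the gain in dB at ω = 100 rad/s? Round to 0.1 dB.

-84.6 dB

Substitute s = j100:
Numerator: 5 = 5 + j0
Denominator: (j100)^2 + 845(j100) + 8350 = -1650 + j84500
|N| = √(5² + 0²) ≈ 5, ∠N ≈ 0.00°
|D| = √(1650² + 84500²) ≈ 84516, ∠D ≈ 91.12°
|G| = 5 / 84516 ≈ 5.916e-05
Gain = 20 log₁₀(5.916e-05) ≈ -84.56 dB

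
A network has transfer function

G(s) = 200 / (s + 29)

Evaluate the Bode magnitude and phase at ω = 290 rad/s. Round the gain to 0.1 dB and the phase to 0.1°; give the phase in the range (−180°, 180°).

Substitute s = j290:
Numerator: 200 = 200 + j0
Denominator: (j290) + 29 = 29 + j290
|N| = √(200² + 0²) ≈ 200, ∠N ≈ 0.00°
|D| = √(29² + 290²) ≈ 291.45, ∠D ≈ 84.29°
|G| = 200 / 291.45 ≈ 0.68622
Gain = 20 log₁₀(0.68622) ≈ -3.27 dB
∠G = 0.00° − 84.29° = -84.29°

-3.3 dB, -84.3°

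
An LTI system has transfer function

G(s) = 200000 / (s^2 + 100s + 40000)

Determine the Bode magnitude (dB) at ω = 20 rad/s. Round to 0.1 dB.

14.1 dB

At s = jω = j20:
quadratic: (j20)² + 100·j20 + 40000 = 39600 + j2000 → |·| ≈ 39650, ∠ ≈ 2.89°
|G| = 200000 / 39650 ≈ 5.0441
Gain = 20 log₁₀(5.0441) ≈ 14.06 dB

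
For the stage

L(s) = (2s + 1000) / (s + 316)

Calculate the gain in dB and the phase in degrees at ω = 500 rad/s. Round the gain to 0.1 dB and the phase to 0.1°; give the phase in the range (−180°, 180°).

7.6 dB, -12.7°

Substitute s = j500:
Numerator: 2(j500) + 1000 = 1000 + j1000
Denominator: (j500) + 316 = 316 + j500
|N| = √(1000² + 1000²) ≈ 1414.2, ∠N ≈ 45.00°
|D| = √(316² + 500²) ≈ 591.49, ∠D ≈ 57.71°
|L| = 1414.2 / 591.49 ≈ 2.3909
Gain = 20 log₁₀(2.3909) ≈ 7.57 dB
∠L = 45.00° − 57.71° = -12.71°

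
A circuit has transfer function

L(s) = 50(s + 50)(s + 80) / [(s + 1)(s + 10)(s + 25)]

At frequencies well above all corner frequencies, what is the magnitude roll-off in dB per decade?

Each pole contributes −20 dB/decade at high frequency; each zero contributes +20 dB/decade.
Net: 2 zero(s) − 3 pole(s) → -20 dB/decade.

-20 dB/decade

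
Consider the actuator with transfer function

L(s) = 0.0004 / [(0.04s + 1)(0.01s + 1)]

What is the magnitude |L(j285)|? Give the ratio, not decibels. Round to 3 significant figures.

At ω = 285 rad/s:
pole (1 + j285·0.04) = 1 + j11.4 → |·| ≈ 11.444, ∠ ≈ 84.99°
pole (1 + j285·0.01) = 1 + j2.85 → |·| ≈ 3.0203, ∠ ≈ 70.67°
|L| = 0.0004 · 1 / (11.444 · 3.0203) ≈ 1.1573e-05

1.16e-05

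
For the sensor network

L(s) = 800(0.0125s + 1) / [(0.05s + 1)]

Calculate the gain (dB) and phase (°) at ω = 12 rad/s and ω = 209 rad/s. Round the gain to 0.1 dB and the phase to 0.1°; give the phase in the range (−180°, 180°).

ω = 12: 56.8 dB, -22.4°; ω = 209: 46.6 dB, -15.5°

At ω = 12 rad/s:
zero (1 + j12·0.0125) = 1 + j0.15 → |·| ≈ 1.0112, ∠ ≈ 8.53°
pole (1 + j12·0.05) = 1 + j0.6 → |·| ≈ 1.1662, ∠ ≈ 30.96°
|L| = 800 · 1.0112 / (1.1662) ≈ 693.67
Gain = 20 log₁₀(693.67) ≈ 56.82 dB
∠L = (8.53°) − (30.96°) = -22.43°

At ω = 209 rad/s:
zero (1 + j209·0.0125) = 1 + j2.6125 → |·| ≈ 2.7973, ∠ ≈ 69.05°
pole (1 + j209·0.05) = 1 + j10.45 → |·| ≈ 10.498, ∠ ≈ 84.53°
|L| = 800 · 2.7973 / (10.498) ≈ 213.17
Gain = 20 log₁₀(213.17) ≈ 46.57 dB
∠L = (69.05°) − (84.53°) = -15.48°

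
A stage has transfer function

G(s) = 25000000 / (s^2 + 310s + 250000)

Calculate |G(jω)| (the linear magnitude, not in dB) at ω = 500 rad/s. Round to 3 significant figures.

161

At s = jω = j500:
quadratic: (j500)² + 310·j500 + 250000 = 0 + j155000 → |·| ≈ 1.55e+05, ∠ ≈ 90.00°
|G| = 25000000 / 1.55e+05 ≈ 161.29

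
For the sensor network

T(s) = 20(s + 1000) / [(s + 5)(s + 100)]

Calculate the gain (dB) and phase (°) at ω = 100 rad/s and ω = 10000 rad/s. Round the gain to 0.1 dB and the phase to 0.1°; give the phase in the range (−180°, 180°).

At s = jω = j100:
zero (s+1000): 1000 + j100 → |·| = √(1000²+100²) = √1010000 ≈ 1005, ∠ = arctan(100/1000) ≈ 5.71°
pole (s+5): 5 + j100 → |·| = √(5²+100²) = √10025 ≈ 100.12, ∠ = arctan(100/5) ≈ 87.14°
pole (s+100): 100 + j100 → |·| = √(100²+100²) = √20000 ≈ 141.42, ∠ = arctan(100/100) ≈ 45.00°
|T| = 20 · 1005 / 14159 ≈ 1.4196
Gain = 20 log₁₀(1.4196) ≈ 3.04 dB
∠T = 5.71° − 132.14° = -126.43°

At s = jω = j10000:
zero (s+1000): 1000 + j10000 → |·| = √(1000²+10000²) = √101000000 ≈ 10050, ∠ = arctan(10000/1000) ≈ 84.29°
pole (s+5): 5 + j10000 → |·| = √(5²+10000²) = √100000025 ≈ 10000, ∠ = arctan(10000/5) ≈ 89.97°
pole (s+100): 100 + j10000 → |·| = √(100²+10000²) = √100010000 ≈ 10000, ∠ = arctan(10000/100) ≈ 89.43°
|T| = 20 · 10050 / 1e+08 ≈ 0.00201
Gain = 20 log₁₀(0.00201) ≈ -53.94 dB
∠T = 84.29° − 179.40° = -95.11°

ω = 100: 3.0 dB, -126.4°; ω = 10000: -53.9 dB, -95.1°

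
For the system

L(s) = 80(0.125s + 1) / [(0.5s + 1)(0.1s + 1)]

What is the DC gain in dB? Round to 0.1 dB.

38.1 dB

L(0) = 80 · 1 / 1 = 80
20 log₁₀(80) ≈ 38.06 dB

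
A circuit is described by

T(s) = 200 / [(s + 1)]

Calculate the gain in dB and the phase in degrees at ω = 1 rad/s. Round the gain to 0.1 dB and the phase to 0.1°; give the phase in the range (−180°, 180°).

At ω = 1 rad/s:
pole (1 + j1·1) = 1 + j1 → |·| ≈ 1.4142, ∠ ≈ 45.00°
|T| = 200 · 1 / (1.4142) ≈ 141.42
Gain = 20 log₁₀(141.42) ≈ 43.01 dB
∠T = (0°) − (45.00°) = -45.00°

43.0 dB, -45.0°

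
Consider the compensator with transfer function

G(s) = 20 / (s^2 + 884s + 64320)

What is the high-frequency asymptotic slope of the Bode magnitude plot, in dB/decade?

Each pole contributes −20 dB/decade at high frequency; each zero contributes +20 dB/decade.
Net: 0 zero(s) − 2 pole(s) → -40 dB/decade.

-40 dB/decade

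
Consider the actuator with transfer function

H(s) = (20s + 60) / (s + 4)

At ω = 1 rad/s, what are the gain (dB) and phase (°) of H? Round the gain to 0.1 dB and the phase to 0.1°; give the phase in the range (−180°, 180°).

Substitute s = j1:
Numerator: 20(j1) + 60 = 60 + j20
Denominator: (j1) + 4 = 4 + j1
|N| = √(60² + 20²) ≈ 63.246, ∠N ≈ 18.43°
|D| = √(4² + 1²) ≈ 4.1231, ∠D ≈ 14.04°
|H| = 63.246 / 4.1231 ≈ 15.339
Gain = 20 log₁₀(15.339) ≈ 23.72 dB
∠H = 18.43° − 14.04° = 4.39°

23.7 dB, 4.4°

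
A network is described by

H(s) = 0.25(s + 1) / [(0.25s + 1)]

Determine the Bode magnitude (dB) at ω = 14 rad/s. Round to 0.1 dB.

At ω = 14 rad/s:
zero (1 + j14·1) = 1 + j14 → |·| ≈ 14.036, ∠ ≈ 85.91°
pole (1 + j14·0.25) = 1 + j3.5 → |·| ≈ 3.6401, ∠ ≈ 74.05°
|H| = 0.25 · 14.036 / (3.6401) ≈ 0.96398
Gain = 20 log₁₀(0.96398) ≈ -0.32 dB

-0.3 dB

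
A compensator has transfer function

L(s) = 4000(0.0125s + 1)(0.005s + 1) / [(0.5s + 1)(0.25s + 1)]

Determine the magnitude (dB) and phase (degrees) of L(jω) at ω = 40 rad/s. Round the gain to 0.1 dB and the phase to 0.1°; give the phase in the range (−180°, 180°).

27.1 dB, -133.6°

At ω = 40 rad/s:
zero (1 + j40·0.0125) = 1 + j0.5 → |·| ≈ 1.118, ∠ ≈ 26.57°
zero (1 + j40·0.005) = 1 + j0.2 → |·| ≈ 1.0198, ∠ ≈ 11.31°
pole (1 + j40·0.5) = 1 + j20 → |·| ≈ 20.025, ∠ ≈ 87.14°
pole (1 + j40·0.25) = 1 + j10 → |·| ≈ 10.05, ∠ ≈ 84.29°
|L| = 4000 · 1.118 · 1.0198 / (20.025 · 10.05) ≈ 22.661
Gain = 20 log₁₀(22.661) ≈ 27.11 dB
∠L = (26.57° + 11.31°) − (87.14° + 84.29°) = -133.55°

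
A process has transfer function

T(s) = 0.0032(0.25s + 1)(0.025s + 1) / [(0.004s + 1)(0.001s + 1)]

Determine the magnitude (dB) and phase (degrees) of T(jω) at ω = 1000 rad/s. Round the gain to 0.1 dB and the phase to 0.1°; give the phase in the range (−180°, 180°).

At ω = 1000 rad/s:
zero (1 + j1000·0.25) = 1 + j250 → |·| ≈ 250, ∠ ≈ 89.77°
zero (1 + j1000·0.025) = 1 + j25 → |·| ≈ 25.02, ∠ ≈ 87.71°
pole (1 + j1000·0.004) = 1 + j4 → |·| ≈ 4.1231, ∠ ≈ 75.96°
pole (1 + j1000·0.001) = 1 + j1 → |·| ≈ 1.4142, ∠ ≈ 45.00°
|T| = 0.0032 · 250 · 25.02 / (4.1231 · 1.4142) ≈ 3.4328
Gain = 20 log₁₀(3.4328) ≈ 10.71 dB
∠T = (89.77° + 87.71°) − (75.96° + 45.00°) = 56.52°

10.7 dB, 56.5°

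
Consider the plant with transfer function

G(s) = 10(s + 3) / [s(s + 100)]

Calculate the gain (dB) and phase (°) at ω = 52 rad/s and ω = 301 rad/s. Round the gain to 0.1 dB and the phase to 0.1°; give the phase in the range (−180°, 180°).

ω = 52: -21.0 dB, -30.8°; ω = 301: -30.0 dB, -72.2°

At s = jω = j52:
zero (s+3): 3 + j52 → |·| = √(3²+52²) = √2713 ≈ 52.086, ∠ = arctan(52/3) ≈ 86.70°
pole (s+100): 100 + j52 → |·| = √(100²+52²) = √12704 ≈ 112.71, ∠ = arctan(52/100) ≈ 27.47°
pole at origin: |s| = 52, ∠ = 90.00° (in denominator)
|G| = 10 · 52.086 / 5860.9 ≈ 0.08887
Gain = 20 log₁₀(0.08887) ≈ -21.02 dB
∠G = 86.70° − 117.47° = -30.77°

At s = jω = j301:
zero (s+3): 3 + j301 → |·| = √(3²+301²) = √90610 ≈ 301.01, ∠ = arctan(301/3) ≈ 89.43°
pole (s+100): 100 + j301 → |·| = √(100²+301²) = √100601 ≈ 317.18, ∠ = arctan(301/100) ≈ 71.62°
pole at origin: |s| = 301, ∠ = 90.00° (in denominator)
|G| = 10 · 301.01 / 95471 ≈ 0.031529
Gain = 20 log₁₀(0.031529) ≈ -30.03 dB
∠G = 89.43° − 161.62° = -72.19°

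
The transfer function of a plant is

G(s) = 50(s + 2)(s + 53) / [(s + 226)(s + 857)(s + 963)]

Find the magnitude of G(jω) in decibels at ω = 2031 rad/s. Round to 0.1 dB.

At s = jω = j2031:
zero (s+2): 2 + j2031 → |·| = √(2²+2031²) = √4124965 ≈ 2031, ∠ = arctan(2031/2) ≈ 89.94°
zero (s+53): 53 + j2031 → |·| = √(53²+2031²) = √4127770 ≈ 2031.7, ∠ = arctan(2031/53) ≈ 88.51°
pole (s+226): 226 + j2031 → |·| = √(226²+2031²) = √4176037 ≈ 2043.5, ∠ = arctan(2031/226) ≈ 83.65°
pole (s+857): 857 + j2031 → |·| = √(857²+2031²) = √4859410 ≈ 2204.4, ∠ = arctan(2031/857) ≈ 67.12°
pole (s+963): 963 + j2031 → |·| = √(963²+2031²) = √5052330 ≈ 2247.7, ∠ = arctan(2031/963) ≈ 64.63°
|G| = 50 · 4.1264e+06 / 1.0125e+10 ≈ 0.020377
Gain = 20 log₁₀(0.020377) ≈ -33.82 dB

-33.8 dB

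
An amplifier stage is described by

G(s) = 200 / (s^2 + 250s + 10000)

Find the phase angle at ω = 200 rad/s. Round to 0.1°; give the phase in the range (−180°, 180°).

-121.0°

Substitute s = j200:
Numerator: 200 = 200 + j0
Denominator: (j200)^2 + 250(j200) + 10000 = -30000 + j50000
|N| = √(200² + 0²) ≈ 200, ∠N ≈ 0.00°
|D| = √(30000² + 50000²) ≈ 58310, ∠D ≈ 120.96°
∠G = 0.00° − 120.96° = -120.96°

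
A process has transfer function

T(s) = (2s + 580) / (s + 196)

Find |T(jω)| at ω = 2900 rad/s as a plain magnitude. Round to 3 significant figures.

Substitute s = j2900:
Numerator: 2(j2900) + 580 = 580 + j5800
Denominator: (j2900) + 196 = 196 + j2900
|N| = √(580² + 5800²) ≈ 5828.9, ∠N ≈ 84.29°
|D| = √(196² + 2900²) ≈ 2906.6, ∠D ≈ 86.13°
|T| = 5828.9 / 2906.6 ≈ 2.0054

2.01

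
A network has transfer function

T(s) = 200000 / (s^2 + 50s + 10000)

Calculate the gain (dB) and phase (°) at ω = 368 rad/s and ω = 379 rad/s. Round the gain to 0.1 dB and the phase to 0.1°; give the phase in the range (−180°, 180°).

At s = jω = j368:
quadratic: (j368)² + 50·j368 + 10000 = -125424 + j18400 → |·| ≈ 1.2677e+05, ∠ ≈ 171.65°
|T| = 200000 / 1.2677e+05 ≈ 1.5777
Gain = 20 log₁₀(1.5777) ≈ 3.96 dB
∠T = 0.00° − 171.65° = -171.65°

At s = jω = j379:
quadratic: (j379)² + 50·j379 + 10000 = -133641 + j18950 → |·| ≈ 1.3498e+05, ∠ ≈ 171.93°
|T| = 200000 / 1.3498e+05 ≈ 1.4817
Gain = 20 log₁₀(1.4817) ≈ 3.42 dB
∠T = 0.00° − 171.93° = -171.93°

ω = 368: 4.0 dB, -171.7°; ω = 379: 3.4 dB, -171.9°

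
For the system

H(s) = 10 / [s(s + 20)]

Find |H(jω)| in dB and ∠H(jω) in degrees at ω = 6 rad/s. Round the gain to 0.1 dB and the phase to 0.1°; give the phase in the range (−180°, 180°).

-22.0 dB, -106.7°

At s = jω = j6:
pole (s+20): 20 + j6 → |·| = √(20²+6²) = √436 ≈ 20.881, ∠ = arctan(6/20) ≈ 16.70°
pole at origin: |s| = 6, ∠ = 90.00° (in denominator)
|H| = 10 / 125.29 ≈ 0.079815
Gain = 20 log₁₀(0.079815) ≈ -21.96 dB
∠H = 0.00° − 106.70° = -106.70°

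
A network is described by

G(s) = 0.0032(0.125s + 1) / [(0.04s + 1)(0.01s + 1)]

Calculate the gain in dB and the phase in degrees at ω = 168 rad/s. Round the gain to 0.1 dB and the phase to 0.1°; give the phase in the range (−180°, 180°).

At ω = 168 rad/s:
zero (1 + j168·0.125) = 1 + j21 → |·| ≈ 21.024, ∠ ≈ 87.27°
pole (1 + j168·0.04) = 1 + j6.72 → |·| ≈ 6.794, ∠ ≈ 81.54°
pole (1 + j168·0.01) = 1 + j1.68 → |·| ≈ 1.9551, ∠ ≈ 59.24°
|G| = 0.0032 · 21.024 / (6.794 · 1.9551) ≈ 0.0050649
Gain = 20 log₁₀(0.0050649) ≈ -45.91 dB
∠G = (87.27°) − (81.54° + 59.24°) = -53.51°

-45.9 dB, -53.5°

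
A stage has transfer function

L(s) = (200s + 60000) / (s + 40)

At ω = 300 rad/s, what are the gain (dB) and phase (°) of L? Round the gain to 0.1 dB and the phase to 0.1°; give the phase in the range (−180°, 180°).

Substitute s = j300:
Numerator: 200(j300) + 60000 = 60000 + j60000
Denominator: (j300) + 40 = 40 + j300
|N| = √(60000² + 60000²) ≈ 84853, ∠N ≈ 45.00°
|D| = √(40² + 300²) ≈ 302.65, ∠D ≈ 82.41°
|L| = 84853 / 302.65 ≈ 280.37
Gain = 20 log₁₀(280.37) ≈ 48.95 dB
∠L = 45.00° − 82.41° = -37.41°

49.0 dB, -37.4°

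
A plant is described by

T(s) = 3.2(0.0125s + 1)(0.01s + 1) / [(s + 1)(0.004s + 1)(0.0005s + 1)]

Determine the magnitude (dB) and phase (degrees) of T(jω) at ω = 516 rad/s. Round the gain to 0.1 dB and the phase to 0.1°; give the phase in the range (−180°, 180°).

At ω = 516 rad/s:
zero (1 + j516·0.0125) = 1 + j6.45 → |·| ≈ 6.5271, ∠ ≈ 81.19°
zero (1 + j516·0.01) = 1 + j5.16 → |·| ≈ 5.256, ∠ ≈ 79.03°
pole (1 + j516·1) = 1 + j516 → |·| ≈ 516, ∠ ≈ 89.89°
pole (1 + j516·0.004) = 1 + j2.064 → |·| ≈ 2.2935, ∠ ≈ 64.15°
pole (1 + j516·0.0005) = 1 + j0.258 → |·| ≈ 1.0327, ∠ ≈ 14.47°
|T| = 3.2 · 6.5271 · 5.256 / (516 · 2.2935 · 1.0327) ≈ 0.089826
Gain = 20 log₁₀(0.089826) ≈ -20.93 dB
∠T = (81.19° + 79.03°) − (89.89° + 64.15° + 14.47°) = -8.29°

-20.9 dB, -8.3°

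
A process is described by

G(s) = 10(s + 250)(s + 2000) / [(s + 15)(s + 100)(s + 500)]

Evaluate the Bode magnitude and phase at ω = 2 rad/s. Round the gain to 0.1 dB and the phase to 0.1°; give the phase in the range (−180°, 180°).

16.4 dB, -8.5°

At s = jω = j2:
zero (s+250): 250 + j2 → |·| = √(250²+2²) = √62504 ≈ 250.01, ∠ = arctan(2/250) ≈ 0.46°
zero (s+2000): 2000 + j2 → |·| = √(2000²+2²) = √4000004 ≈ 2000, ∠ = arctan(2/2000) ≈ 0.06°
pole (s+15): 15 + j2 → |·| = √(15²+2²) = √229 ≈ 15.133, ∠ = arctan(2/15) ≈ 7.59°
pole (s+100): 100 + j2 → |·| = √(100²+2²) = √10004 ≈ 100.02, ∠ = arctan(2/100) ≈ 1.15°
pole (s+500): 500 + j2 → |·| = √(500²+2²) = √250004 ≈ 500, ∠ = arctan(2/500) ≈ 0.23°
|G| = 10 · 5.0002e+05 / 7.568e+05 ≈ 6.607
Gain = 20 log₁₀(6.607) ≈ 16.40 dB
∠G = 0.52° − 8.97° = -8.45°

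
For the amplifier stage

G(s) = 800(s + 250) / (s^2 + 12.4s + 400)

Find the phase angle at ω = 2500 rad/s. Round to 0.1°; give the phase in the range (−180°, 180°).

At s = jω = j2500:
zero (s+250): 250 + j2500 → |·| = √(250²+2500²) = √6312500 ≈ 2512.5, ∠ = arctan(2500/250) ≈ 84.29°
quadratic: (j2500)² + 12.4·j2500 + 400 = -6249600 + j31000 → |·| ≈ 6.2497e+06, ∠ ≈ 179.72°
∠G = 84.29° − 179.72° = -95.43°

-95.4°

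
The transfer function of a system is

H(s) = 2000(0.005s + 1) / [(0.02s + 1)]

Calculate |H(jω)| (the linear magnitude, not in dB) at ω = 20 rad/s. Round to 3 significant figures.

1.87e+03

At ω = 20 rad/s:
zero (1 + j20·0.005) = 1 + j0.1 → |·| ≈ 1.005, ∠ ≈ 5.71°
pole (1 + j20·0.02) = 1 + j0.4 → |·| ≈ 1.077, ∠ ≈ 21.80°
|H| = 2000 · 1.005 / (1.077) ≈ 1866.3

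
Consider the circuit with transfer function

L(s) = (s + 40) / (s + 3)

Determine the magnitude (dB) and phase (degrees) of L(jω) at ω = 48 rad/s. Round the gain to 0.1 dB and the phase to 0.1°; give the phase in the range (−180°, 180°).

At s = jω = j48:
zero (s+40): 40 + j48 → |·| = √(40²+48²) = √3904 ≈ 62.482, ∠ = arctan(48/40) ≈ 50.19°
pole (s+3): 3 + j48 → |·| = √(3²+48²) = √2313 ≈ 48.094, ∠ = arctan(48/3) ≈ 86.42°
|L| = 1 · 62.482 / 48.094 ≈ 1.2992
Gain = 20 log₁₀(1.2992) ≈ 2.27 dB
∠L = 50.19° − 86.42° = -36.23°

2.3 dB, -36.2°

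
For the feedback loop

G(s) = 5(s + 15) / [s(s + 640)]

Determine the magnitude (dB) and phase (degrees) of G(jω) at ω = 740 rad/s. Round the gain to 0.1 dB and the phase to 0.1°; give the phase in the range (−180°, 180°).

At s = jω = j740:
zero (s+15): 15 + j740 → |·| = √(15²+740²) = √547825 ≈ 740.15, ∠ = arctan(740/15) ≈ 88.84°
pole (s+640): 640 + j740 → |·| = √(640²+740²) = √957200 ≈ 978.37, ∠ = arctan(740/640) ≈ 49.14°
pole at origin: |s| = 740, ∠ = 90.00° (in denominator)
|G| = 5 · 740.15 / 7.2399e+05 ≈ 0.0051116
Gain = 20 log₁₀(0.0051116) ≈ -45.83 dB
∠G = 88.84° − 139.14° = -50.30°

-45.8 dB, -50.3°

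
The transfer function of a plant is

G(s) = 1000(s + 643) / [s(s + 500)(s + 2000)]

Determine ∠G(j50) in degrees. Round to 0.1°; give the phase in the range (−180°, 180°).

-92.7°

At s = jω = j50:
zero (s+643): 643 + j50 → |·| = √(643²+50²) = √415949 ≈ 644.94, ∠ = arctan(50/643) ≈ 4.45°
pole (s+500): 500 + j50 → |·| = √(500²+50²) = √252500 ≈ 502.49, ∠ = arctan(50/500) ≈ 5.71°
pole (s+2000): 2000 + j50 → |·| = √(2000²+50²) = √4002500 ≈ 2000.6, ∠ = arctan(50/2000) ≈ 1.43°
pole at origin: |s| = 50, ∠ = 90.00° (in denominator)
∠G = 4.45° − 97.14° = -92.69°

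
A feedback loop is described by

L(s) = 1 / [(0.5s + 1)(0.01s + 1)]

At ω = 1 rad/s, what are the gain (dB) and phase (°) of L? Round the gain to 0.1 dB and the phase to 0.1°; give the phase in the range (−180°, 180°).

At ω = 1 rad/s:
pole (1 + j1·0.5) = 1 + j0.5 → |·| ≈ 1.118, ∠ ≈ 26.57°
pole (1 + j1·0.01) = 1 + j0.01 → |·| ≈ 1, ∠ ≈ 0.57°
|L| = 1 · 1 / (1.118 · 1) ≈ 0.89445
Gain = 20 log₁₀(0.89445) ≈ -0.97 dB
∠L = (0°) − (26.57° + 0.57°) = -27.14°

-1.0 dB, -27.1°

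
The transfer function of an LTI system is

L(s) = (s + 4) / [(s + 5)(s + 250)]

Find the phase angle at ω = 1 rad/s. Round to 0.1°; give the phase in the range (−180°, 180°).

2.5°

At s = jω = j1:
zero (s+4): 4 + j1 → |·| = √(4²+1²) = √17 ≈ 4.1231, ∠ = arctan(1/4) ≈ 14.04°
pole (s+5): 5 + j1 → |·| = √(5²+1²) = √26 ≈ 5.099, ∠ = arctan(1/5) ≈ 11.31°
pole (s+250): 250 + j1 → |·| = √(250²+1²) = √62501 ≈ 250, ∠ = arctan(1/250) ≈ 0.23°
∠L = 14.04° − 11.54° = 2.50°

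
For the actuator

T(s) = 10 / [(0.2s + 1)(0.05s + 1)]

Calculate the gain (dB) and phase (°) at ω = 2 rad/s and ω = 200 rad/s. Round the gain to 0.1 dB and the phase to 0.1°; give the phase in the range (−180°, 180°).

At ω = 2 rad/s:
pole (1 + j2·0.2) = 1 + j0.4 → |·| ≈ 1.077, ∠ ≈ 21.80°
pole (1 + j2·0.05) = 1 + j0.1 → |·| ≈ 1.005, ∠ ≈ 5.71°
|T| = 10 · 1 / (1.077 · 1.005) ≈ 9.2389
Gain = 20 log₁₀(9.2389) ≈ 19.31 dB
∠T = (0°) − (21.80° + 5.71°) = -27.51°

At ω = 200 rad/s:
pole (1 + j200·0.2) = 1 + j40 → |·| ≈ 40.012, ∠ ≈ 88.57°
pole (1 + j200·0.05) = 1 + j10 → |·| ≈ 10.05, ∠ ≈ 84.29°
|T| = 10 · 1 / (40.012 · 10.05) ≈ 0.024868
Gain = 20 log₁₀(0.024868) ≈ -32.09 dB
∠T = (0°) − (88.57° + 84.29°) = -172.86°

ω = 2: 19.3 dB, -27.5°; ω = 200: -32.1 dB, -172.9°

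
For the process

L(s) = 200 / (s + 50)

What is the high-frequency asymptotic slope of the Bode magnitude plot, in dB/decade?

-20 dB/decade

Each pole contributes −20 dB/decade at high frequency; each zero contributes +20 dB/decade.
Net: 0 zero(s) − 1 pole(s) → -20 dB/decade.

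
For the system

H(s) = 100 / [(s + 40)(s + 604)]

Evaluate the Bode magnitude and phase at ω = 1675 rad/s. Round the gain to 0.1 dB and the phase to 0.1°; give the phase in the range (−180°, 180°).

-89.5 dB, -158.8°

At s = jω = j1675:
pole (s+40): 40 + j1675 → |·| = √(40²+1675²) = √2807225 ≈ 1675.5, ∠ = arctan(1675/40) ≈ 88.63°
pole (s+604): 604 + j1675 → |·| = √(604²+1675²) = √3170441 ≈ 1780.6, ∠ = arctan(1675/604) ≈ 70.17°
|H| = 100 / 2.9834e+06 ≈ 3.3519e-05
Gain = 20 log₁₀(3.3519e-05) ≈ -89.49 dB
∠H = 0.00° − 158.80° = -158.80°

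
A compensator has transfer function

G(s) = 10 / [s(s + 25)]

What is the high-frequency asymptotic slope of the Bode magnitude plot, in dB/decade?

Each pole contributes −20 dB/decade at high frequency; each zero contributes +20 dB/decade.
Net: 0 zero(s) − 2 pole(s) → -40 dB/decade.

-40 dB/decade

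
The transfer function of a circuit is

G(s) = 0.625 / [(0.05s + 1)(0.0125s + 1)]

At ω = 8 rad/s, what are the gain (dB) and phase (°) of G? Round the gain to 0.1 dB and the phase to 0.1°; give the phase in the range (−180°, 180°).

At ω = 8 rad/s:
pole (1 + j8·0.05) = 1 + j0.4 → |·| ≈ 1.077, ∠ ≈ 21.80°
pole (1 + j8·0.0125) = 1 + j0.1 → |·| ≈ 1.005, ∠ ≈ 5.71°
|G| = 0.625 · 1 / (1.077 · 1.005) ≈ 0.57743
Gain = 20 log₁₀(0.57743) ≈ -4.77 dB
∠G = (0°) − (21.80° + 5.71°) = -27.51°

-4.8 dB, -27.5°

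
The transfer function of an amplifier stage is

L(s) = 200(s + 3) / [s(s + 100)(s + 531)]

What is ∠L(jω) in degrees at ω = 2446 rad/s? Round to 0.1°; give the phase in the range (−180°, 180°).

-165.5°

At s = jω = j2446:
zero (s+3): 3 + j2446 → |·| = √(3²+2446²) = √5982925 ≈ 2446, ∠ = arctan(2446/3) ≈ 89.93°
pole (s+100): 100 + j2446 → |·| = √(100²+2446²) = √5992916 ≈ 2448, ∠ = arctan(2446/100) ≈ 87.66°
pole (s+531): 531 + j2446 → |·| = √(531²+2446²) = √6264877 ≈ 2503, ∠ = arctan(2446/531) ≈ 77.75°
pole at origin: |s| = 2446, ∠ = 90.00° (in denominator)
∠L = 89.93° − 255.41° = -165.48°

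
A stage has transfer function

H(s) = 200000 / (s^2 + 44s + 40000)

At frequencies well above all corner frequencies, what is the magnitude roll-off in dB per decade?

Each pole contributes −20 dB/decade at high frequency; each zero contributes +20 dB/decade.
Net: 0 zero(s) − 2 pole(s) → -40 dB/decade.

-40 dB/decade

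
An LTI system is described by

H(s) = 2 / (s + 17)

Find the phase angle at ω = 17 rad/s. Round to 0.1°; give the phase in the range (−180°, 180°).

-45.0°

Substitute s = j17:
Numerator: 2 = 2 + j0
Denominator: (j17) + 17 = 17 + j17
|N| = √(2² + 0²) ≈ 2, ∠N ≈ 0.00°
|D| = √(17² + 17²) ≈ 24.042, ∠D ≈ 45.00°
∠H = 0.00° − 45.00° = -45.00°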